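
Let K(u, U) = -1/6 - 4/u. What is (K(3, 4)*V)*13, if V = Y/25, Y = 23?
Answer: -897/50 ≈ -17.940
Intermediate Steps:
K(u, U) = -⅙ - 4/u (K(u, U) = -1*⅙ - 4/u = -⅙ - 4/u)
V = 23/25 ≈ 0.92000
(K(3, 4)*V)*13 = (((⅙)*(-24 - 1*3)/3)*(23/25))*13 = (((⅙)*(⅓)*(-24 - 3))*(23/25))*13 = (((⅙)*(⅓)*(-27))*(23/25))*13 = -3/2*23/25*13 = -69/50*13 = -897/50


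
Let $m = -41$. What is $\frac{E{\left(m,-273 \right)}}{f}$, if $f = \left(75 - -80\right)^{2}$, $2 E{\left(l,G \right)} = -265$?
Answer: $- \frac{53}{9610} \approx -0.0055151$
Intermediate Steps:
$E{\left(l,G \right)} = - \frac{265}{2}$ ($E{\left(l,G \right)} = \frac{1}{2} \left(-265\right) = - \frac{265}{2}$)
$f = 24025$ ($f = \left(75 + 80\right)^{2} = 155^{2} = 24025$)
$\frac{E{\left(m,-273 \right)}}{f} = - \frac{265}{2 \cdot 24025} = \left(- \frac{265}{2}\right) \frac{1}{24025} = - \frac{53}{9610}$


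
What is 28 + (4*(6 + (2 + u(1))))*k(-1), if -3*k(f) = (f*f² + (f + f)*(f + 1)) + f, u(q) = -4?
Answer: 116/3 ≈ 38.667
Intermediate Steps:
k(f) = -f/3 - f³/3 - 2*f*(1 + f)/3 (k(f) = -((f*f² + (f + f)*(f + 1)) + f)/3 = -((f³ + (2*f)*(1 + f)) + f)/3 = -((f³ + 2*f*(1 + f)) + f)/3 = -(f + f³ + 2*f*(1 + f))/3 = -f/3 - f³/3 - 2*f*(1 + f)/3)
28 + (4*(6 + (2 + u(1))))*k(-1) = 28 + (4*(6 + (2 - 4)))*(-⅓*(-1)*(3 + (-1)² + 2*(-1))) = 28 + (4*(6 - 2))*(-⅓*(-1)*(3 + 1 - 2)) = 28 + (4*4)*(-⅓*(-1)*2) = 28 + 16*(⅔) = 28 + 32/3 = 116/3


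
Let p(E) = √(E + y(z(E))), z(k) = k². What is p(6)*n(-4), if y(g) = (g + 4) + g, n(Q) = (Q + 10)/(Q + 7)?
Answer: 2*√82 ≈ 18.111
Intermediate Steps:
n(Q) = (10 + Q)/(7 + Q)
y(g) = 4 + 2*g (y(g) = (4 + g) + g = 4 + 2*g)
p(E) = √(4 + E + 2*E²) (p(E) = √(E + (4 + 2*E²)) = √(4 + E + 2*E²))
p(6)*n(-4) = √(4 + 6 + 2*6²)*((10 - 4)/(7 - 4)) = √(4 + 6 + 2*36)*(6/3) = √(4 + 6 + 72)*((⅓)*6) = √82*2 = 2*√82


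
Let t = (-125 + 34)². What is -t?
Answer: -8281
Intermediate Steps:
t = 8281 (t = (-91)² = 8281)
-t = -1*8281 = -8281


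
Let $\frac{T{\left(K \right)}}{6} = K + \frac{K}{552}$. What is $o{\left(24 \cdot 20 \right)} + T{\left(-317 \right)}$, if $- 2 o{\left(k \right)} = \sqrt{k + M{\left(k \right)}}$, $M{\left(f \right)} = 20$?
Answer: $- \frac{175301}{92} - 5 \sqrt{5} \approx -1916.6$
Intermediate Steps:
$T{\left(K \right)} = \frac{553 K}{92}$ ($T{\left(K \right)} = 6 \left(K + \frac{K}{552}\right) = 6 \frac{553 K}{552} = \frac{553 K}{92}$)
$o{\left(k \right)} = - \frac{\sqrt{20 + k}}{2}$ ($o{\left(k \right)} = - \frac{\sqrt{k + 20}}{2} = - \frac{\sqrt{20 + k}}{2}$)
$o{\left(24 \cdot 20 \right)} + T{\left(-317 \right)} = - \frac{\sqrt{20 + 24 \cdot 20}}{2} + \frac{553}{92} \left(-317\right) = - \frac{\sqrt{20 + 480}}{2} - \frac{175301}{92} = - \frac{\sqrt{500}}{2} - \frac{175301}{92} = - \frac{10 \sqrt{5}}{2} - \frac{175301}{92} = - 5 \sqrt{5} - \frac{175301}{92} = - \frac{175301}{92} - 5 \sqrt{5}$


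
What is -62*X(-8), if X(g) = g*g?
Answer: -3968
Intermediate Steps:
X(g) = g²
-62*X(-8) = -62*(-8)² = -62*64 = -3968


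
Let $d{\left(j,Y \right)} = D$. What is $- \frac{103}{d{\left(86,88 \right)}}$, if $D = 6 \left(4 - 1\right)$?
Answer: $- \frac{103}{18} \approx -5.7222$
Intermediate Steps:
$D = 18$ ($D = 6 \cdot 3 = 18$)
$d{\left(j,Y \right)} = 18$
$- \frac{103}{d{\left(86,88 \right)}} = - \frac{103}{18}$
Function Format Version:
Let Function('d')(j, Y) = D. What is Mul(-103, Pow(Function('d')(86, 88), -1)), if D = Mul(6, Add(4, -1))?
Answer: Rational(-103, 18) ≈ -5.7222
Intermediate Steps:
D = 18 (D = Mul(6, 3) = 18)
Function('d')(j, Y) = 18
Mul(-103, Pow(Function('d')(86, 88), -1)) = Mul(-103, Pow(18, -1)) = Mul(-103, Rational(1, 18)) = Rational(-103, 18)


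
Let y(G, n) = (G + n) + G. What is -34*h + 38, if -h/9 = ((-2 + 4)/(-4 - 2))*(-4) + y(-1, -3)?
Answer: -1084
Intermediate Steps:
y(G, n) = n + 2*G
h = 33 (h = -9*(((-2 + 4)/(-4 - 2))*(-4) + (-3 + 2*(-1))) = -9*((2/(-6))*(-4) + (-3 - 2)) = -9*((2*(-⅙))*(-4) - 5) = -9*(-⅓*(-4) - 5) = -9*(4/3 - 5) = -9*(-11/3) = 33)
-34*h + 38 = -34*33 + 38 = -1122 + 38 = -1084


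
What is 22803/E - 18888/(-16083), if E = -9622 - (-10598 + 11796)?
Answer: -54124163/58006020 ≈ -0.93308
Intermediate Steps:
E = -10820 (E = -9622 - 1*1198 = -9622 - 1198 = -10820)
22803/E - 18888/(-16083) = 22803/(-10820) - 18888/(-16083) = 22803*(-1/10820) - 18888*(-1/16083) = -22803/10820 + 6296/5361 = -54124163/58006020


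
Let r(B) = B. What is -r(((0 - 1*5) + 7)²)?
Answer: -4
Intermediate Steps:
-r(((0 - 1*5) + 7)²) = -((0 - 1*5) + 7)² = -((0 - 5) + 7)² = -(-5 + 7)² = -1*2² = -1*4 = -4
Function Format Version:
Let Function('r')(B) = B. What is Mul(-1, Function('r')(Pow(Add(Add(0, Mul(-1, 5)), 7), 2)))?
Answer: -4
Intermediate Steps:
Mul(-1, Function('r')(Pow(Add(Add(0, Mul(-1, 5)), 7), 2))) = Mul(-1, Pow(Add(Add(0, Mul(-1, 5)), 7), 2)) = Mul(-1, Pow(Add(Add(0, -5), 7), 2)) = Mul(-1, Pow(Add(-5, 7), 2)) = Mul(-1, Pow(2, 2)) = Mul(-1, 4) = -4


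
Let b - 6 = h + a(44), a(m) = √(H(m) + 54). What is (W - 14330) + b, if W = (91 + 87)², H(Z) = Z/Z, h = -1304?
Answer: 16056 + √55 ≈ 16063.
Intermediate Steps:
H(Z) = 1
W = 31684 (W = 178² = 31684)
a(m) = √55 (a(m) = √(1 + 54) = √55)
b = -1298 + √55 (b = 6 + (-1304 + √55) = -1298 + √55 ≈ -1290.6)
(W - 14330) + b = (31684 - 14330) + (-1298 + √55) = 17354 + (-1298 + √55) = 16056 + √55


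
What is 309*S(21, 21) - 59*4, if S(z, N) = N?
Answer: 6253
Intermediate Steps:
309*S(21, 21) - 59*4 = 309*21 - 59*4 = 6489 - 236 = 6253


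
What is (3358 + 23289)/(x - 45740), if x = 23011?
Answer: -26647/22729 ≈ -1.1724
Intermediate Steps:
(3358 + 23289)/(x - 45740) = (3358 + 23289)/(23011 - 45740) = 26647/(-22729) = 26647*(-1/22729) = -26647/22729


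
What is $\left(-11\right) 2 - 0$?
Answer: $-22$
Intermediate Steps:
$\left(-11\right) 2 - 0 = -22 + \left(-6 + 6\right) = -22 + 0 = -22$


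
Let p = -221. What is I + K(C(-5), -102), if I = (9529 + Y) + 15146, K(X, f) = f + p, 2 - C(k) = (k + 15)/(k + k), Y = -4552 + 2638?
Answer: 22438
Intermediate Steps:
Y = -1914
C(k) = 2 - (15 + k)/(2*k) (C(k) = 2 - (k + 15)/(k + k) = 2 - (15 + k)/(2*k))
K(X, f) = -221 + f (K(X, f) = f - 221 = -221 + f)
I = 22761 (I = (9529 - 1914) + 15146 = 7615 + 15146 = 22761)
I + K(C(-5), -102) = 22761 + (-221 - 102) = 22761 - 323 = 22438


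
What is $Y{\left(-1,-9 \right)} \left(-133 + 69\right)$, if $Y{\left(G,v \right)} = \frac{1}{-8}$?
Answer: $8$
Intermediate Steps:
$Y{\left(G,v \right)} = - \frac{1}{8}$
$Y{\left(-1,-9 \right)} \left(-133 + 69\right) = - \frac{-133 + 69}{8} = \left(- \frac{1}{8}\right) \left(-64\right) = 8$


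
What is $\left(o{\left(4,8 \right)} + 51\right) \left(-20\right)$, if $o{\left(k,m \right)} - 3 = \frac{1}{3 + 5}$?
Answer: $- \frac{2165}{2} \approx -1082.5$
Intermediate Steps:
$o{\left(k,m \right)} = \frac{25}{8}$ ($o{\left(k,m \right)} = 3 + \frac{1}{3 + 5} = 3 + \frac{1}{8} = \frac{25}{8}$)
$\left(o{\left(4,8 \right)} + 51\right) \left(-20\right) = \left(\frac{25}{8} + 51\right) \left(-20\right) = \frac{433}{8} \left(-20\right) = - \frac{2165}{2}$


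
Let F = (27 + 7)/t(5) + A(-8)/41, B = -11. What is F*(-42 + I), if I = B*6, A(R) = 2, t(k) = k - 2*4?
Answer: 49968/41 ≈ 1218.7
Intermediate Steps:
t(k) = -8 + k (t(k) = k - 8 = -8 + k)
F = -1388/123 (F = (27 + 7)/(-8 + 5) + 2/41 = 34/(-3) + 2*(1/41) = 34*(-⅓) + 2/41 = -34/3 + 2/41 = -1388/123 ≈ -11.285)
I = -66 (I = -11*6 = -66)
F*(-42 + I) = -1388*(-42 - 66)/123 = -1388/123*(-108) = 49968/41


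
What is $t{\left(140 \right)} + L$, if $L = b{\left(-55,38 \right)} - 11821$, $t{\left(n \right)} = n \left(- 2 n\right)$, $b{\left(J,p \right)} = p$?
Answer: $-50983$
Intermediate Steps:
$t{\left(n \right)} = - 2 n^{2}$
$L = -11783$ ($L = 38 - 11821 = -11783$)
$t{\left(140 \right)} + L = - 2 \cdot 140^{2} - 11783 = \left(-2\right) 19600 - 11783 = -39200 - 11783 = -50983$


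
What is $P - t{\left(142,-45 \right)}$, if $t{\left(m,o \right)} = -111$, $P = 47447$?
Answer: $47558$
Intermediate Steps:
$P - t{\left(142,-45 \right)} = 47447 - -111 = 47447 + 111 = 47558$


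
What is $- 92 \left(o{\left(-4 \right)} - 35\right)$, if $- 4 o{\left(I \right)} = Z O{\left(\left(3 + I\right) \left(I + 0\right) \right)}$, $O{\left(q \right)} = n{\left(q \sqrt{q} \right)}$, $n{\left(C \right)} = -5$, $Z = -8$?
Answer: $4140$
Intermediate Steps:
$O{\left(q \right)} = -5$
$o{\left(I \right)} = -10$ ($o{\left(I \right)} = - \frac{\left(-8\right) \left(-5\right)}{4} = \left(- \frac{1}{4}\right) 40 = -10$)
$- 92 \left(o{\left(-4 \right)} - 35\right) = - 92 \left(-10 - 35\right) = \left(-92\right) \left(-45\right) = 4140$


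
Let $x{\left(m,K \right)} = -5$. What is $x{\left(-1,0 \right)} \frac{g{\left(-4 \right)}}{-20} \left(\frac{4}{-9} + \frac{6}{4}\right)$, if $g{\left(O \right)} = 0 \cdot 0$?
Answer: $0$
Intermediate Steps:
$g{\left(O \right)} = 0$
$x{\left(-1,0 \right)} \frac{g{\left(-4 \right)}}{-20} \left(\frac{4}{-9} + \frac{6}{4}\right) = - 5 \frac{0}{-20} \left(\frac{4}{-9} + \frac{6}{4}\right) = - 5 \cdot 0 \left(- \frac{1}{20}\right) \left(4 \left(- \frac{1}{9}\right) + 6 \cdot \frac{1}{4}\right) = \left(-5\right) 0 \left(- \frac{4}{9} + \frac{3}{2}\right) = 0 \cdot \frac{19}{18} = 0$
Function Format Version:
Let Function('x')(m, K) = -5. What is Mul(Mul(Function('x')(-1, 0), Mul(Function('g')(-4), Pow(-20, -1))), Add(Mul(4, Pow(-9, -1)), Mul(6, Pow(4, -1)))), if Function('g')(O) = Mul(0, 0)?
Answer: 0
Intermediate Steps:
Function('g')(O) = 0
Mul(Mul(Function('x')(-1, 0), Mul(Function('g')(-4), Pow(-20, -1))), Add(Mul(4, Pow(-9, -1)), Mul(6, Pow(4, -1)))) = Mul(Mul(-5, Mul(0, Pow(-20, -1))), Add(Mul(4, Pow(-9, -1)), Mul(6, Pow(4, -1)))) = Mul(Mul(-5, Mul(0, Rational(-1, 20))), Add(Mul(4, Rational(-1, 9)), Mul(6, Rational(1, 4)))) = Mul(Mul(-5, 0), Add(Rational(-4, 9), Rational(3, 2))) = Mul(0, Rational(19, 18)) = 0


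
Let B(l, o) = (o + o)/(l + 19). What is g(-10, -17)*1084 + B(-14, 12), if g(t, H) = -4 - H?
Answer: 70484/5 ≈ 14097.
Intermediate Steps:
B(l, o) = 2*o/(19 + l) (B(l, o) = (2*o)/(19 + l) = 2*o/(19 + l))
g(-10, -17)*1084 + B(-14, 12) = (-4 - 1*(-17))*1084 + 2*12/(19 - 14) = (-4 + 17)*1084 + 2*12/5 = 13*1084 + 2*12*(⅕) = 14092 + 24/5 = 70484/5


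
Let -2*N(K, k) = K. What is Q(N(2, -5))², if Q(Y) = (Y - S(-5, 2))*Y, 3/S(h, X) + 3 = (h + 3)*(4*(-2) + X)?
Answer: 16/9 ≈ 1.7778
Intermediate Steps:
N(K, k) = -K/2
S(h, X) = 3/(-3 + (-8 + X)*(3 + h)) (S(h, X) = 3/(-3 + (h + 3)*(4*(-2) + X)) = 3/(-3 + (3 + h)*(-8 + X)) = 3/(-3 + (-8 + X)*(3 + h)))
Q(Y) = Y*(-⅓ + Y) (Q(Y) = (Y - 3/(-27 - 8*(-5) + 3*2 + 2*(-5)))*Y = (Y - 3/(-27 + 40 + 6 - 10))*Y = (Y - 3/9)*Y = (Y - 1*⅓)*Y = (Y - ⅓)*Y = (-⅓ + Y)*Y = Y*(-⅓ + Y))
Q(N(2, -5))² = ((-½*2)*(-⅓ - ½*2))² = (-(-⅓ - 1))² = (-1*(-4/3))² = (4/3)² = 16/9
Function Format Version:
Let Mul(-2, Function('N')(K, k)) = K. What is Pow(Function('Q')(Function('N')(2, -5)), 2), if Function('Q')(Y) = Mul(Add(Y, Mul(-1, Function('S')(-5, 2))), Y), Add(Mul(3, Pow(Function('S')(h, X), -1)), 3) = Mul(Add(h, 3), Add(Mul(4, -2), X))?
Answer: Rational(16, 9) ≈ 1.7778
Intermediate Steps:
Function('N')(K, k) = Mul(Rational(-1, 2), K)
Function('S')(h, X) = Mul(3, Pow(Add(-3, Mul(Add(-8, X), Add(3, h))), -1)) (Function('S')(h, X) = Mul(3, Pow(Add(-3, Mul(Add(h, 3), Add(Mul(4, -2), X))), -1)) = Mul(3, Pow(Add(-3, Mul(Add(3, h), Add(-8, X))), -1)) = Mul(3, Pow(Add(-3, Mul(Add(-8, X), Add(3, h))), -1)))
Function('Q')(Y) = Mul(Y, Add(Rational(-1, 3), Y)) (Function('Q')(Y) = Mul(Add(Y, Mul(-1, Mul(3, Pow(Add(-27, Mul(-8, -5), Mul(3, 2), Mul(2, -5)), -1)))), Y) = Mul(Add(Y, Mul(-1, Mul(3, Pow(Add(-27, 40, 6, -10), -1)))), Y) = Mul(Add(Y, Mul(-1, Mul(3, Pow(9, -1)))), Y) = Mul(Add(Y, Mul(-1, Mul(3, Rational(1, 9)))), Y) = Mul(Add(Y, Mul(-1, Rational(1, 3))), Y) = Mul(Add(Y, Rational(-1, 3)), Y) = Mul(Add(Rational(-1, 3), Y), Y) = Mul(Y, Add(Rational(-1, 3), Y)))
Pow(Function('Q')(Function('N')(2, -5)), 2) = Pow(Mul(Mul(Rational(-1, 2), 2), Add(Rational(-1, 3), Mul(Rational(-1, 2), 2))), 2) = Pow(Mul(-1, Add(Rational(-1, 3), -1)), 2) = Pow(Mul(-1, Rational(-4, 3)), 2) = Pow(Rational(4, 3), 2) = Rational(16, 9)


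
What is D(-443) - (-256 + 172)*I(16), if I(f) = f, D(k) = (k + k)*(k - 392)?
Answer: 741154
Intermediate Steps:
D(k) = 2*k*(-392 + k) (D(k) = (2*k)*(-392 + k) = 2*k*(-392 + k))
D(-443) - (-256 + 172)*I(16) = 2*(-443)*(-392 - 443) - (-256 + 172)*16 = 2*(-443)*(-835) - (-84)*16 = 739810 - 1*(-1344) = 739810 + 1344 = 741154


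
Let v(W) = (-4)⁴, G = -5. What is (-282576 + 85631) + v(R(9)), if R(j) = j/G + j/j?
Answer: -196689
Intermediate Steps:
R(j) = 1 - j/5 (R(j) = j/(-5) + j/j = j*(-⅕) + 1 = -j/5 + 1 = 1 - j/5)
v(W) = 256
(-282576 + 85631) + v(R(9)) = (-282576 + 85631) + 256 = -196945 + 256 = -196689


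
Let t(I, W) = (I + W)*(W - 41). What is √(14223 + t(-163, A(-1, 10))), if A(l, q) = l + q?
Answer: √19151 ≈ 138.39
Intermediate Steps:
t(I, W) = (-41 + W)*(I + W) (t(I, W) = (I + W)*(-41 + W) = (-41 + W)*(I + W))
√(14223 + t(-163, A(-1, 10))) = √(14223 + ((-1 + 10)² - 41*(-163) - 41*(-1 + 10) - 163*(-1 + 10))) = √(14223 + (9² + 6683 - 41*9 - 163*9)) = √(14223 + (81 + 6683 - 369 - 1467)) = √(14223 + 4928) = √19151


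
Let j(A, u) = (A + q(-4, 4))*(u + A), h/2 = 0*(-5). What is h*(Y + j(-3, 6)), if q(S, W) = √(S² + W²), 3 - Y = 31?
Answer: 0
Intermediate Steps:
h = 0 (h = 2*(0*(-5)) = 2*0 = 0)
Y = -28 (Y = 3 - 1*31 = 3 - 31 = -28)
j(A, u) = (A + u)*(A + 4*√2) (j(A, u) = (A + √((-4)² + 4²))*(u + A) = (A + √(16 + 16))*(A + u) = (A + √32)*(A + u) = (A + 4*√2)*(A + u) = (A + u)*(A + 4*√2))
h*(Y + j(-3, 6)) = 0*(-28 + ((-3)² - 3*6 + 4*(-3)*√2 + 4*6*√2)) = 0*(-28 + (9 - 18 - 12*√2 + 24*√2)) = 0*(-28 + (-9 + 12*√2)) = 0*(-37 + 12*√2) = 0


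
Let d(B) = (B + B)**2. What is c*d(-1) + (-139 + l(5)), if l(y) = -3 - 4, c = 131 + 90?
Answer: 738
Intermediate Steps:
c = 221
l(y) = -7
d(B) = 4*B**2 (d(B) = (2*B)**2 = 4*B**2)
c*d(-1) + (-139 + l(5)) = 221*(4*(-1)**2) + (-139 - 7) = 221*(4*1) - 146 = 221*4 - 146 = 884 - 146 = 738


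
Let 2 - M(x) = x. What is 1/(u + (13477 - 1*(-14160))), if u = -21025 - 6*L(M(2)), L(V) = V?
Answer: 1/6612 ≈ 0.00015124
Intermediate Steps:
M(x) = 2 - x
u = -21025 (u = -21025 - 6*(2 - 1*2) = -21025 - 6*(2 - 2) = -21025 - 6*0 = -21025 + 0 = -21025)
1/(u + (13477 - 1*(-14160))) = 1/(-21025 + (13477 - 1*(-14160))) = 1/(-21025 + (13477 + 14160)) = 1/(-21025 + 27637) = 1/6612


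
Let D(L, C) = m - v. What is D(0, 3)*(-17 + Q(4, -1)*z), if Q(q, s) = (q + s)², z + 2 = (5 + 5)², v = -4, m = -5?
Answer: -865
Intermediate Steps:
z = 98 (z = -2 + (5 + 5)² = -2 + 10² = -2 + 100 = 98)
D(L, C) = -1 (D(L, C) = -5 - 1*(-4) = -5 + 4 = -1)
D(0, 3)*(-17 + Q(4, -1)*z) = -(-17 + (4 - 1)²*98) = -(-17 + 3²*98) = -(-17 + 9*98) = -(-17 + 882) = -1*865 = -865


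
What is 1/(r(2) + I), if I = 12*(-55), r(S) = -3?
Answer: -1/663 ≈ -0.0015083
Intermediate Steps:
I = -660
1/(r(2) + I) = 1/(-3 - 660) = 1/(-663) = -1/663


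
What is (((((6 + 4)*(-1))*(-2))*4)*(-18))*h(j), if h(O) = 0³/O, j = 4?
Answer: 0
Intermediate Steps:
h(O) = 0 (h(O) = 0/O = 0)
(((((6 + 4)*(-1))*(-2))*4)*(-18))*h(j) = (((((6 + 4)*(-1))*(-2))*4)*(-18))*0 = ((((10*(-1))*(-2))*4)*(-18))*0 = ((-10*(-2)*4)*(-18))*0 = ((20*4)*(-18))*0 = (80*(-18))*0 = -1440*0 = 0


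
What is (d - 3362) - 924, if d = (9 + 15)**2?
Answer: -3710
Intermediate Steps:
d = 576 (d = 24**2 = 576)
(d - 3362) - 924 = (576 - 3362) - 924 = -2786 - 924 = -3710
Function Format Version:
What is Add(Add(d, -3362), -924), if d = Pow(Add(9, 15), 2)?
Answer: -3710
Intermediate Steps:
d = 576 (d = Pow(24, 2) = 576)
Add(Add(d, -3362), -924) = Add(Add(576, -3362), -924) = Add(-2786, -924) = -3710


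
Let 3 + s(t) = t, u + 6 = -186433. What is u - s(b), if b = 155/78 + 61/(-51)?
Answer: -247215185/1326 ≈ -1.8644e+5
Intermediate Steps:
u = -186439 (u = -6 - 186433 = -186439)
b = 1049/1326 (b = 155*(1/78) + 61*(-1/51) = 155/78 - 61/51 = 1049/1326 ≈ 0.79110)
s(t) = -3 + t
u - s(b) = -186439 - (-3 + 1049/1326) = -186439 - 1*(-2929/1326) = -186439 + 2929/1326 = -247215185/1326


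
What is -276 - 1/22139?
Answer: -6110365/22139 ≈ -276.00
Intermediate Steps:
-276 - 1/22139 = -6110365/22139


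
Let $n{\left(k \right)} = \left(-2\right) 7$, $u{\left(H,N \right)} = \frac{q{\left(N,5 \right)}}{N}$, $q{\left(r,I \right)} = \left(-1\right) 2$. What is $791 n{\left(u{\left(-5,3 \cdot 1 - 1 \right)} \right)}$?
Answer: $-11074$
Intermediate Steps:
$q{\left(r,I \right)} = -2$
$u{\left(H,N \right)} = - \frac{2}{N}$
$n{\left(k \right)} = -14$
$791 n{\left(u{\left(-5,3 \cdot 1 - 1 \right)} \right)} = 791 \left(-14\right) = -11074$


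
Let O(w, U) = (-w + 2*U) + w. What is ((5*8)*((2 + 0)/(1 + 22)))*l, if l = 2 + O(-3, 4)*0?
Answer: 160/23 ≈ 6.9565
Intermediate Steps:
O(w, U) = 2*U
l = 2 (l = 2 + (2*4)*0 = 2 + 8*0 = 2 + 0 = 2)
((5*8)*((2 + 0)/(1 + 22)))*l = ((5*8)*((2 + 0)/(1 + 22)))*2 = (40*(2/23))*2 = (80/23)*2 = 160/23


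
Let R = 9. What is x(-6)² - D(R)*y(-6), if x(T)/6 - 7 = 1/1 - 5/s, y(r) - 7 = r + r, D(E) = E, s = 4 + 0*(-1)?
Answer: 6741/4 ≈ 1685.3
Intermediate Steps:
s = 4 (s = 4 + 0 = 4)
y(r) = 7 + 2*r (y(r) = 7 + (r + r) = 7 + 2*r)
x(T) = 81/2 (x(T) = 42 + 6*(1/1 - 5/4) = 42 + 6*(1*1 - 5*¼) = 42 + 6*(1 - 5/4) = 42 + 6*(-¼) = 42 - 3/2 = 81/2)
x(-6)² - D(R)*y(-6) = (81/2)² - 9*(7 + 2*(-6)) = 6561/4 - 9*(7 - 12) = 6561/4 - 9*(-5) = 6561/4 - 1*(-45) = 6561/4 + 45 = 6741/4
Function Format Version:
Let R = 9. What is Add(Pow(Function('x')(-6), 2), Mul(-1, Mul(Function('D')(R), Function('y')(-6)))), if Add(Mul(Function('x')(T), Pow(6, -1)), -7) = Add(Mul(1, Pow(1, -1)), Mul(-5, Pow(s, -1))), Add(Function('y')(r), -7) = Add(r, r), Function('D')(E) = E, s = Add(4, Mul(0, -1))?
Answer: Rational(6741, 4) ≈ 1685.3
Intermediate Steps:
s = 4 (s = Add(4, 0) = 4)
Function('y')(r) = Add(7, Mul(2, r)) (Function('y')(r) = Add(7, Add(r, r)) = Add(7, Mul(2, r)))
Function('x')(T) = Rational(81, 2) (Function('x')(T) = Add(42, Mul(6, Add(Mul(1, Pow(1, -1)), Mul(-5, Pow(4, -1))))) = Add(42, Mul(6, Add(Mul(1, 1), Mul(-5, Rational(1, 4))))) = Add(42, Mul(6, Add(1, Rational(-5, 4)))) = Add(42, Mul(6, Rational(-1, 4))) = Add(42, Rational(-3, 2)) = Rational(81, 2))
Add(Pow(Function('x')(-6), 2), Mul(-1, Mul(Function('D')(R), Function('y')(-6)))) = Add(Pow(Rational(81, 2), 2), Mul(-1, Mul(9, Add(7, Mul(2, -6))))) = Add(Rational(6561, 4), Mul(-1, Mul(9, Add(7, -12)))) = Add(Rational(6561, 4), Mul(-1, Mul(9, -5))) = Add(Rational(6561, 4), Mul(-1, -45)) = Add(Rational(6561, 4), 45) = Rational(6741, 4)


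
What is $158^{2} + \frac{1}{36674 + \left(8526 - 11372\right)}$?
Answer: $\frac{844482193}{33828} \approx 24964.0$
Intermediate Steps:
$158^{2} + \frac{1}{36674 + \left(8526 - 11372\right)} = 24964 + \frac{1}{36674 + \left(8526 - 11372\right)} = 24964 + \frac{1}{36674 - 2846} = 24964 + \frac{1}{33828} = \frac{844482193}{33828}$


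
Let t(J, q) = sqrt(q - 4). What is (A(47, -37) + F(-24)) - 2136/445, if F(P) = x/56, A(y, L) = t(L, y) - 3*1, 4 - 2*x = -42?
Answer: -2069/280 + sqrt(43) ≈ -0.83185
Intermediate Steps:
t(J, q) = sqrt(-4 + q)
x = 23 (x = 2 - 1/2*(-42) = 2 + 21 = 23)
A(y, L) = -3 + sqrt(-4 + y) (A(y, L) = sqrt(-4 + y) - 3*1 = sqrt(-4 + y) - 3 = -3 + sqrt(-4 + y))
F(P) = 23/56
(A(47, -37) + F(-24)) - 2136/445 = ((-3 + sqrt(-4 + 47)) + 23/56) - 2136/445 = ((-3 + sqrt(43)) + 23/56) - 2136*1/445 = (-145/56 + sqrt(43)) - 24/5 = -2069/280 + sqrt(43)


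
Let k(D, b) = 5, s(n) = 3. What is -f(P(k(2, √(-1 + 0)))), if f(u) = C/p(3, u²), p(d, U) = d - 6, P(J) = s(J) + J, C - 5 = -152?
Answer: -49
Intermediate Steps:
C = -147 (C = 5 - 152 = -147)
P(J) = 3 + J
p(d, U) = -6 + d
f(u) = 49 (f(u) = -147/(-6 + 3) = -147/(-3) = -147*(-⅓) = 49)
-f(P(k(2, √(-1 + 0)))) = -1*49 = -49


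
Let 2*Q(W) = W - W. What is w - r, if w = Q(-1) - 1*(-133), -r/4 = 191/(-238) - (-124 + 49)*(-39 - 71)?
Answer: -3911555/119 ≈ -32870.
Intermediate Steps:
Q(W) = 0 (Q(W) = (W - W)/2 = (1/2)*0 = 0)
r = 3927382/119 (r = -4*(191/(-238) - (-124 + 49)*(-39 - 71)) = -4*(191*(-1/238) - (-75)*(-110)) = -4*(-191/238 - 1*8250) = -4*(-191/238 - 8250) = -4*(-1963691/238) = 3927382/119 ≈ 33003.)
w = 133 (w = 0 - 1*(-133) = 0 + 133 = 133)
w - r = 133 - 1*3927382/119 = 133 - 3927382/119 = -3911555/119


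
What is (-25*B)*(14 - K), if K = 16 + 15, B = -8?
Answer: -3400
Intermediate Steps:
K = 31
(-25*B)*(14 - K) = (-25*(-8))*(14 - 1*31) = 200*(14 - 31) = 200*(-17) = -3400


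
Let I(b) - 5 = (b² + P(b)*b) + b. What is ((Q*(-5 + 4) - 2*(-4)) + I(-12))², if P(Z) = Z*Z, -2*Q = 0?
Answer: 2505889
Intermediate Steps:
Q = 0 (Q = -½*0 = 0)
P(Z) = Z²
I(b) = 5 + b + b² + b³ (I(b) = 5 + ((b² + b²*b) + b) = 5 + ((b² + b³) + b) = 5 + (b + b² + b³) = 5 + b + b² + b³)
((Q*(-5 + 4) - 2*(-4)) + I(-12))² = ((0*(-5 + 4) - 2*(-4)) + (5 - 12 + (-12)² + (-12)³))² = ((0*(-1) + 8) + (5 - 12 + 144 - 1728))² = ((0 + 8) - 1591)² = (8 - 1591)² = (-1583)² = 2505889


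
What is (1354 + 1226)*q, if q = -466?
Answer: -1202280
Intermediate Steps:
(1354 + 1226)*q = (1354 + 1226)*(-466) = 2580*(-466) = -1202280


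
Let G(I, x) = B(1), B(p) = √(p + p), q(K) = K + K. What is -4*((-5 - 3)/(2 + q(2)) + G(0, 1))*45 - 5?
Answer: 235 - 180*√2 ≈ -19.558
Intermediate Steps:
q(K) = 2*K
B(p) = √2*√p (B(p) = √(2*p) = √2*√p)
G(I, x) = √2 (G(I, x) = √2*√1 = √2*1 = √2)
-4*((-5 - 3)/(2 + q(2)) + G(0, 1))*45 - 5 = -4*((-5 - 3)/(2 + 2*2) + √2)*45 - 5 = -4*(-8/(2 + 4) + √2)*45 - 5 = -4*(-8/6 + √2)*45 - 5 = -4*(-8*⅙ + √2)*45 - 5 = -4*(-4/3 + √2)*45 - 5 = (16/3 - 4*√2)*45 - 5 = (240 - 180*√2) - 5 = 235 - 180*√2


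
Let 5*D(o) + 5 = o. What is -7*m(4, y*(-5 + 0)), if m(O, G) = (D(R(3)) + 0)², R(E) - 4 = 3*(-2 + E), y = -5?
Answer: -28/25 ≈ -1.1200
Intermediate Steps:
R(E) = -2 + 3*E (R(E) = 4 + 3*(-2 + E) = 4 + (-6 + 3*E) = -2 + 3*E)
D(o) = -1 + o/5
m(O, G) = 4/25 (m(O, G) = ((-1 + (-2 + 3*3)/5) + 0)² = ((-1 + (-2 + 9)/5) + 0)² = ((-1 + (⅕)*7) + 0)² = ((-1 + 7/5) + 0)² = (⅖ + 0)² = (⅖)² = 4/25)
-7*m(4, y*(-5 + 0)) = -7*4/25 = -28/25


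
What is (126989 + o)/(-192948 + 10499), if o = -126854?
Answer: -135/182449 ≈ -0.00073993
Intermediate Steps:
(126989 + o)/(-192948 + 10499) = (126989 - 126854)/(-192948 + 10499) = 135/(-182449) = 135*(-1/182449) = -135/182449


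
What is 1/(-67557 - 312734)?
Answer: -1/380291 ≈ -2.6296e-6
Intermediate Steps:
1/(-67557 - 312734) = 1/(-380291) = -1/380291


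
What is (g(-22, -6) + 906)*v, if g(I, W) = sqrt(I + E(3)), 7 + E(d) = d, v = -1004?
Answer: -909624 - 1004*I*sqrt(26) ≈ -9.0962e+5 - 5119.4*I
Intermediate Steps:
E(d) = -7 + d
g(I, W) = sqrt(-4 + I) (g(I, W) = sqrt(I + (-7 + 3)) = sqrt(I - 4) = sqrt(-4 + I))
(g(-22, -6) + 906)*v = (sqrt(-4 - 22) + 906)*(-1004) = (sqrt(-26) + 906)*(-1004) = (I*sqrt(26) + 906)*(-1004) = (906 + I*sqrt(26))*(-1004) = -909624 - 1004*I*sqrt(26)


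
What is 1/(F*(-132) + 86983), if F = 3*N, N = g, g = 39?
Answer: 1/71539 ≈ 1.3978e-5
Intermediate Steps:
N = 39
F = 117 (F = 3*39 = 117)
1/(F*(-132) + 86983) = 1/(117*(-132) + 86983) = 1/(-15444 + 86983) = 1/71539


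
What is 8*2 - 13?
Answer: 3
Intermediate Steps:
8*2 - 13 = 16 - 13 = 3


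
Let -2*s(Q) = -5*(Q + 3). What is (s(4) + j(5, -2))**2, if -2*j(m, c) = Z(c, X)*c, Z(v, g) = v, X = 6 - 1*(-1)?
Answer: 961/4 ≈ 240.25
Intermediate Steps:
s(Q) = 15/2 + 5*Q/2 (s(Q) = -(-5)*(Q + 3)/2 = -(-5)*(3 + Q)/2 = -(-15 - 5*Q)/2 = 15/2 + 5*Q/2)
X = 7 (X = 6 + 1 = 7)
j(m, c) = -c**2/2 (j(m, c) = -c*c/2 = -c**2/2)
(s(4) + j(5, -2))**2 = ((15/2 + (5/2)*4) - 1/2*(-2)**2)**2 = ((15/2 + 10) - 1/2*4)**2 = (35/2 - 2)**2 = (31/2)**2 = 961/4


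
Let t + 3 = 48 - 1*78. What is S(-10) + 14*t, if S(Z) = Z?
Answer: -472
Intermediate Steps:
t = -33 (t = -3 + (48 - 1*78) = -3 + (48 - 78) = -3 - 30 = -33)
S(-10) + 14*t = -10 + 14*(-33) = -10 - 462 = -472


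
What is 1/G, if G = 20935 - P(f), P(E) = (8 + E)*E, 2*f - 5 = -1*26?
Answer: 4/83635 ≈ 4.7827e-5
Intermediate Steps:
f = -21/2 (f = 5/2 + (-1*26)/2 = 5/2 + (1/2)*(-26) = 5/2 - 13 = -21/2 ≈ -10.500)
P(E) = E*(8 + E)
G = 83635/4 (G = 20935 - (-21)*(8 - 21/2)/2 = 20935 - (-21)*(-5)/(2*2) = 20935 - 1*105/4 = 20935 - 105/4 = 83635/4 ≈ 20909.)
1/G = 1/(83635/4) = 4/83635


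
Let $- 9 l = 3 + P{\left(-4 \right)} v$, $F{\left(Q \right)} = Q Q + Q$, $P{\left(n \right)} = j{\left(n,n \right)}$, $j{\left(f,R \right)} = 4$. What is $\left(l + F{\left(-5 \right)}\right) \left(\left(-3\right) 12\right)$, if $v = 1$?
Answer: $-692$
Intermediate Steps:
$P{\left(n \right)} = 4$
$F{\left(Q \right)} = Q + Q^{2}$ ($F{\left(Q \right)} = Q^{2} + Q = Q + Q^{2}$)
$l = - \frac{7}{9}$ ($l = - \frac{3 + 4 \cdot 1}{9} = - \frac{3 + 4}{9} = \left(- \frac{1}{9}\right) 7 = - \frac{7}{9} \approx -0.77778$)
$\left(l + F{\left(-5 \right)}\right) \left(\left(-3\right) 12\right) = \left(- \frac{7}{9} - 5 \left(1 - 5\right)\right) \left(\left(-3\right) 12\right) = \left(- \frac{7}{9} - -20\right) \left(-36\right) = \left(- \frac{7}{9} + 20\right) \left(-36\right) = \frac{173}{9} \left(-36\right) = -692$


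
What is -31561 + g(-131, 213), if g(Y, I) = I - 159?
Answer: -31507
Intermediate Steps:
g(Y, I) = -159 + I
-31561 + g(-131, 213) = -31561 + (-159 + 213) = -31561 + 54 = -31507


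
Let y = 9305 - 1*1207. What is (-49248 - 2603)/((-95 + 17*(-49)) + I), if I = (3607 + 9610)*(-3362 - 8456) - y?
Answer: 51851/156207532 ≈ 0.00033194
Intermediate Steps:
y = 8098 (y = 9305 - 1207 = 8098)
I = -156206604 (I = (3607 + 9610)*(-3362 - 8456) - 1*8098 = 13217*(-11818) - 8098 = -156198506 - 8098 = -156206604)
(-49248 - 2603)/((-95 + 17*(-49)) + I) = (-49248 - 2603)/((-95 + 17*(-49)) - 156206604) = -51851/((-95 - 833) - 156206604) = -51851/(-928 - 156206604) = -51851/(-156207532) = -51851*(-1/156207532) = 51851/156207532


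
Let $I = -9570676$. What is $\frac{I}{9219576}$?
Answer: $- \frac{2392669}{2304894} \approx -1.0381$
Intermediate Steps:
$\frac{I}{9219576} = - \frac{9570676}{9219576} = \left(-9570676\right) \frac{1}{9219576} = - \frac{2392669}{2304894}$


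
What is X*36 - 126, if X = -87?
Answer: -3258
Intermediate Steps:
X*36 - 126 = -87*36 - 126 = -3132 - 126 = -3258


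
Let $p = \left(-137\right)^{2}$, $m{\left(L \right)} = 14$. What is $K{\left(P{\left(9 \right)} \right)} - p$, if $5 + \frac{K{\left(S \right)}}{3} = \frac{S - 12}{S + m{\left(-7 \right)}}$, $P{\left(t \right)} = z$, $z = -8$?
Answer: $-18794$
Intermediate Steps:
$p = 18769$
$P{\left(t \right)} = -8$
$K{\left(S \right)} = -15 + \frac{3 \left(-12 + S\right)}{14 + S}$ ($K{\left(S \right)} = -15 + 3 \frac{S - 12}{S + 14} = -15 + 3 \frac{-12 + S}{14 + S} = -15 + \frac{3 \left(-12 + S\right)}{14 + S}$)
$K{\left(P{\left(9 \right)} \right)} - p = \frac{6 \left(-41 - -16\right)}{14 - 8} - 18769 = \frac{6 \left(-41 + 16\right)}{6} - 18769 = 6 \cdot \frac{1}{6} \left(-25\right) - 18769 = -25 - 18769 = -18794$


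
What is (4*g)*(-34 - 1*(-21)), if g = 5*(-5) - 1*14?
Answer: 2028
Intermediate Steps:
g = -39 (g = -25 - 14 = -39)
(4*g)*(-34 - 1*(-21)) = (4*(-39))*(-34 - 1*(-21)) = -156*(-34 + 21) = -156*(-13) = 2028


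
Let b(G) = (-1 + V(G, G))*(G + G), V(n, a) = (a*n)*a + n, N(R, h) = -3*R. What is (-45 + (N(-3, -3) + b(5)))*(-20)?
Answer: -25080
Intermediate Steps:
V(n, a) = n + n*a² (V(n, a) = n*a² + n = n + n*a²)
b(G) = 2*G*(-1 + G*(1 + G²)) (b(G) = (-1 + G*(1 + G²))*(G + G) = (-1 + G*(1 + G²))*(2*G) = 2*G*(-1 + G*(1 + G²)))
(-45 + (N(-3, -3) + b(5)))*(-20) = (-45 + (-3*(-3) + 2*5*(-1 + 5 + 5³)))*(-20) = (-45 + (9 + 2*5*(-1 + 5 + 125)))*(-20) = (-45 + (9 + 2*5*129))*(-20) = (-45 + (9 + 1290))*(-20) = (-45 + 1299)*(-20) = 1254*(-20) = -25080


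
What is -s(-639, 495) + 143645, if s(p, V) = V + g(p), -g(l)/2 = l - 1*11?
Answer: 141850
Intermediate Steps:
g(l) = 22 - 2*l (g(l) = -2*(l - 1*11) = -2*(l - 11) = -2*(-11 + l) = 22 - 2*l)
s(p, V) = 22 + V - 2*p (s(p, V) = V + (22 - 2*p) = 22 + V - 2*p)
-s(-639, 495) + 143645 = -(22 + 495 - 2*(-639)) + 143645 = -(22 + 495 + 1278) + 143645 = -1*1795 + 143645 = -1795 + 143645 = 141850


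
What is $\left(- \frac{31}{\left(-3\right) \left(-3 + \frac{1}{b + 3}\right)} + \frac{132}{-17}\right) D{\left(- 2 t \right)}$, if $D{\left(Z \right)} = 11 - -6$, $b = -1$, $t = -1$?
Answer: $- \frac{3034}{15} \approx -202.27$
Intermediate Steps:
$D{\left(Z \right)} = 17$ ($D{\left(Z \right)} = 11 + 6 = 17$)
$\left(- \frac{31}{\left(-3\right) \left(-3 + \frac{1}{b + 3}\right)} + \frac{132}{-17}\right) D{\left(- 2 t \right)} = \left(- \frac{31}{\left(-3\right) \left(-3 + \frac{1}{-1 + 3}\right)} + \frac{132}{-17}\right) 17 = \left(- \frac{31}{\left(-3\right) \left(-3 + \frac{1}{2}\right)} + 132 \left(- \frac{1}{17}\right)\right) 17 = \left(- \frac{31}{\left(-3\right) \left(-3 + \frac{1}{2}\right)} - \frac{132}{17}\right) 17 = \left(- \frac{31}{\left(-3\right) \left(- \frac{5}{2}\right)} - \frac{132}{17}\right) 17 = \left(- \frac{31}{\frac{15}{2}} - \frac{132}{17}\right) 17 = \left(\left(-31\right) \frac{2}{15} - \frac{132}{17}\right) 17 = \left(- \frac{62}{15} - \frac{132}{17}\right) 17 = \left(- \frac{3034}{255}\right) 17 = - \frac{3034}{15}$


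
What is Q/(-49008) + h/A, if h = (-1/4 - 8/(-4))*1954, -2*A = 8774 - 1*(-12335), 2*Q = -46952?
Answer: 40097293/258627468 ≈ 0.15504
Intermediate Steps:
Q = -23476 (Q = (½)*(-46952) = -23476)
A = -21109/2 (A = -(8774 - 1*(-12335))/2 = -(8774 + 12335)/2 = -½*21109 = -21109/2 ≈ -10555.)
h = 6839/2 (h = (-1*¼ - 8*(-¼))*1954 = (-¼ + 2)*1954 = (7/4)*1954 = 6839/2 ≈ 3419.5)
Q/(-49008) + h/A = -23476/(-49008) + 6839/(2*(-21109/2)) = -23476*(-1/49008) + (6839/2)*(-2/21109) = 5869/12252 - 6839/21109 = 40097293/258627468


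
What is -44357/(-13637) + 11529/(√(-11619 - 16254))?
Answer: 44357/13637 - 3843*I*√3097/3097 ≈ 3.2527 - 69.056*I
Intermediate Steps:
-44357/(-13637) + 11529/(√(-11619 - 16254)) = -44357*(-1/13637) + 11529/(√(-27873)) = 44357/13637 + 11529/((3*I*√3097)) = 44357/13637 + 11529*(-I*√3097/9291) = 44357/13637 - 3843*I*√3097/3097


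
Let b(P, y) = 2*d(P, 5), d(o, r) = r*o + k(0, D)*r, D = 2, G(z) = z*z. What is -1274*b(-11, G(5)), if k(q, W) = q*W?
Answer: 140140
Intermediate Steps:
G(z) = z**2
k(q, W) = W*q
d(o, r) = o*r (d(o, r) = r*o + (2*0)*r = o*r + 0*r = o*r + 0 = o*r)
b(P, y) = 10*P (b(P, y) = 2*(P*5) = 2*(5*P) = 10*P)
-1274*b(-11, G(5)) = -12740*(-11) = -1274*(-110) = 140140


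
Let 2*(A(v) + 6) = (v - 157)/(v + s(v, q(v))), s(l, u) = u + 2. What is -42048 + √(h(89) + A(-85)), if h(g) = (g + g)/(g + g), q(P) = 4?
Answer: -42048 + I*√21646/79 ≈ -42048.0 + 1.8624*I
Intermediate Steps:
s(l, u) = 2 + u
A(v) = -6 + (-157 + v)/(2*(6 + v)) (A(v) = -6 + ((v - 157)/(v + (2 + 4)))/2 = -6 + ((-157 + v)/(v + 6))/2 = -6 + ((-157 + v)/(6 + v))/2 = -6 + (-157 + v)/(2*(6 + v)))
h(g) = 1 (h(g) = (2*g)/((2*g)) = (2*g)*(1/(2*g)) = 1)
-42048 + √(h(89) + A(-85)) = -42048 + √(1 + (-229 - 11*(-85))/(2*(6 - 85))) = -42048 + √(1 + (½)*(-229 + 935)/(-79)) = -42048 + √(1 + (½)*(-1/79)*706) = -42048 + √(1 - 353/79) = -42048 + √(-274/79) = -42048 + I*√21646/79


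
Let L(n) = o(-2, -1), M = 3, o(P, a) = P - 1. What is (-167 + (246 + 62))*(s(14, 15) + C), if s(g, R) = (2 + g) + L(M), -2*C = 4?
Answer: 1551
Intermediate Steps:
C = -2 (C = -½*4 = -2)
o(P, a) = -1 + P
L(n) = -3 (L(n) = -1 - 2 = -3)
s(g, R) = -1 + g (s(g, R) = (2 + g) - 3 = -1 + g)
(-167 + (246 + 62))*(s(14, 15) + C) = (-167 + (246 + 62))*((-1 + 14) - 2) = (-167 + 308)*(13 - 2) = 141*11 = 1551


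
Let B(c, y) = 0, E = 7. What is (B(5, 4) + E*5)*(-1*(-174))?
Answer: 6090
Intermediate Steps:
(B(5, 4) + E*5)*(-1*(-174)) = (0 + 7*5)*(-1*(-174)) = (0 + 35)*174 = 35*174 = 6090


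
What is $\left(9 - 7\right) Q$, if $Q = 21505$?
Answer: $43010$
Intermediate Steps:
$\left(9 - 7\right) Q = \left(9 - 7\right) 21505 = 2 \cdot 21505 = 43010$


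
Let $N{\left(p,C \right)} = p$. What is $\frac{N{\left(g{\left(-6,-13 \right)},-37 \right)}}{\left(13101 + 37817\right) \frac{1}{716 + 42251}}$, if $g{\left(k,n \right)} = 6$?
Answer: $\frac{128901}{25459} \approx 5.0631$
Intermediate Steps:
$\frac{N{\left(g{\left(-6,-13 \right)},-37 \right)}}{\left(13101 + 37817\right) \frac{1}{716 + 42251}} = \frac{6}{\left(13101 + 37817\right) \frac{1}{716 + 42251}} = \frac{6}{50918 \cdot \frac{1}{42967}} = \frac{6}{\frac{50918}{42967}} = 6 \cdot \frac{42967}{50918} = \frac{128901}{25459}$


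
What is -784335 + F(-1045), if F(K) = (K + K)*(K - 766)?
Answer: 3000655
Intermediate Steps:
F(K) = 2*K*(-766 + K) (F(K) = (2*K)*(-766 + K) = 2*K*(-766 + K))
-784335 + F(-1045) = -784335 + 2*(-1045)*(-766 - 1045) = -784335 + 2*(-1045)*(-1811) = -784335 + 3784990 = 3000655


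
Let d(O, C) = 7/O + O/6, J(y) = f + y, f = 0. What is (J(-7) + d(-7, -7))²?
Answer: 3025/36 ≈ 84.028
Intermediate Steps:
J(y) = y (J(y) = 0 + y = y)
d(O, C) = 7/O + O/6 (d(O, C) = 7/O + O*(⅙) = 7/O + O/6)
(J(-7) + d(-7, -7))² = (-7 + (7/(-7) + (⅙)*(-7)))² = (-7 + (7*(-⅐) - 7/6))² = (-7 + (-1 - 7/6))² = (-7 - 13/6)² = (-55/6)² = 3025/36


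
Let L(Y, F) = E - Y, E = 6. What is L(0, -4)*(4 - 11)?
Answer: -42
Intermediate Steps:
L(Y, F) = 6 - Y
L(0, -4)*(4 - 11) = (6 - 1*0)*(4 - 11) = (6 + 0)*(-7) = 6*(-7) = -42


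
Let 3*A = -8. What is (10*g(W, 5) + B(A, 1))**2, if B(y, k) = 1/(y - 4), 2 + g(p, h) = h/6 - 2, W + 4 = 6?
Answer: 3644281/3600 ≈ 1012.3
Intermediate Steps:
A = -8/3 (A = (1/3)*(-8) = -8/3 ≈ -2.6667)
W = 2 (W = -4 + 6 = 2)
g(p, h) = -4 + h/6 (g(p, h) = -2 + (h/6 - 2) = -2 + (-2 + h/6) = -4 + h/6)
B(y, k) = 1/(-4 + y)
(10*g(W, 5) + B(A, 1))**2 = (10*(-4 + (1/6)*5) + 1/(-4 - 8/3))**2 = (10*(-4 + 5/6) + 1/(-20/3))**2 = (10*(-19/6) - 3/20)**2 = (-95/3 - 3/20)**2 = (-1909/60)**2 = 3644281/3600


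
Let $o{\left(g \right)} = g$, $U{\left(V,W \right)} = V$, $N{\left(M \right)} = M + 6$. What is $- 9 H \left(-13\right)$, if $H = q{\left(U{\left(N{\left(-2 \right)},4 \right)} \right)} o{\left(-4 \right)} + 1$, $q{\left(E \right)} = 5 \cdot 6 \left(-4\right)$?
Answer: $56277$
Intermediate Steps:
$N{\left(M \right)} = 6 + M$
$q{\left(E \right)} = -120$ ($q{\left(E \right)} = 30 \left(-4\right) = -120$)
$H = 481$ ($H = \left(-120\right) \left(-4\right) + 1 = 480 + 1 = 481$)
$- 9 H \left(-13\right) = \left(-9\right) 481 \left(-13\right) = \left(-4329\right) \left(-13\right) = 56277$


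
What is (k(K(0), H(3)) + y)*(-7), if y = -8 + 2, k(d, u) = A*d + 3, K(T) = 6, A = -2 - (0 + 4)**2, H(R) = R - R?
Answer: 777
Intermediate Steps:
H(R) = 0
A = -18 (A = -2 - 1*4**2 = -2 - 1*16 = -2 - 16 = -18)
k(d, u) = 3 - 18*d (k(d, u) = -18*d + 3 = 3 - 18*d)
y = -6
(k(K(0), H(3)) + y)*(-7) = ((3 - 18*6) - 6)*(-7) = ((3 - 108) - 6)*(-7) = (-105 - 6)*(-7) = -111*(-7) = 777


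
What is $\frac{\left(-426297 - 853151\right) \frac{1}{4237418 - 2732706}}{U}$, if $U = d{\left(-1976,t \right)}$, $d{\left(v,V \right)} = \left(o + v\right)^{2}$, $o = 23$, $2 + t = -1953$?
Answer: $- \frac{159931}{717410756601} \approx -2.2293 \cdot 10^{-7}$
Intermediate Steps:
$t = -1955$ ($t = -2 - 1953 = -1955$)
$d{\left(v,V \right)} = \left(23 + v\right)^{2}$
$U = 3814209$ ($U = \left(23 - 1976\right)^{2} = \left(-1953\right)^{2} = 3814209$)
$\frac{\left(-426297 - 853151\right) \frac{1}{4237418 - 2732706}}{U} = \frac{\left(-426297 - 853151\right) \frac{1}{4237418 - 2732706}}{3814209} = - \frac{1279448}{1504712} \cdot \frac{1}{3814209} = \left(-1279448\right) \frac{1}{1504712} \cdot \frac{1}{3814209} = \left(- \frac{159931}{188089}\right) \frac{1}{3814209} = - \frac{159931}{717410756601}$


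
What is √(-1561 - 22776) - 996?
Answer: -996 + I*√24337 ≈ -996.0 + 156.0*I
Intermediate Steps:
√(-1561 - 22776) - 996 = √(-24337) - 996 = I*√24337 - 996 = -996 + I*√24337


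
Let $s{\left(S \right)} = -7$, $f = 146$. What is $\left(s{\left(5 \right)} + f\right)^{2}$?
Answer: $19321$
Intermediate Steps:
$\left(s{\left(5 \right)} + f\right)^{2} = \left(-7 + 146\right)^{2} = 139^{2} = 19321$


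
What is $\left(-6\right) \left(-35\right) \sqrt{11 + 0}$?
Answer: $210 \sqrt{11} \approx 696.49$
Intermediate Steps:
$\left(-6\right) \left(-35\right) \sqrt{11 + 0} = 210 \sqrt{11}$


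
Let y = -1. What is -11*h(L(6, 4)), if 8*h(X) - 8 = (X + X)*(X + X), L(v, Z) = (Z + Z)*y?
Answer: -363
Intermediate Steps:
L(v, Z) = -2*Z (L(v, Z) = (Z + Z)*(-1) = (2*Z)*(-1) = -2*Z)
h(X) = 1 + X²/2 (h(X) = 1 + ((X + X)*(X + X))/8 = 1 + ((2*X)*(2*X))/8 = 1 + (4*X²)/8 = 1 + X²/2)
-11*h(L(6, 4)) = -11*(1 + (-2*4)²/2) = -11*(1 + (½)*(-8)²) = -11*(1 + (½)*64) = -11*(1 + 32) = -11*33 = -363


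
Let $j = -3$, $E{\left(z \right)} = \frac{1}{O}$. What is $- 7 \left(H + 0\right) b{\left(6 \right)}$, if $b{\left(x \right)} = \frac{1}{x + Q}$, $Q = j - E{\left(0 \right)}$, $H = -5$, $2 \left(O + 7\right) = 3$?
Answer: $11$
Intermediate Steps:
$O = - \frac{11}{2}$ ($O = -7 + \frac{1}{2} \cdot 3 = -7 + \frac{3}{2} = - \frac{11}{2} \approx -5.5$)
$E{\left(z \right)} = - \frac{2}{11}$ ($E{\left(z \right)} = \frac{1}{- \frac{11}{2}} = - \frac{2}{11}$)
$Q = - \frac{31}{11}$ ($Q = -3 - - \frac{2}{11} = -3 + \frac{2}{11} = - \frac{31}{11} \approx -2.8182$)
$b{\left(x \right)} = \frac{1}{- \frac{31}{11} + x}$ ($b{\left(x \right)} = \frac{1}{x - \frac{31}{11}} = \frac{1}{- \frac{31}{11} + x}$)
$- 7 \left(H + 0\right) b{\left(6 \right)} = - 7 \left(-5 + 0\right) \frac{11}{-31 + 11 \cdot 6} = \left(-7\right) \left(-5\right) \frac{11}{-31 + 66} = 35 \cdot \frac{11}{35} = 11$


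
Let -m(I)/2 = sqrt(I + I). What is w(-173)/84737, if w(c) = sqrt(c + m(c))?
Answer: sqrt(-173 - 2*I*sqrt(346))/84737 ≈ 1.6595e-5 - 0.00015611*I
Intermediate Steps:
m(I) = -2*sqrt(2)*sqrt(I) (m(I) = -2*sqrt(I + I) = -2*sqrt(2)*sqrt(I))
w(c) = sqrt(c - 2*sqrt(2)*sqrt(c))
w(-173)/84737 = sqrt(-173 - 2*sqrt(2)*sqrt(-173))/84737 = sqrt(-173 - 2*sqrt(2)*I*sqrt(173))*(1/84737) = sqrt(-173 - 2*I*sqrt(346))*(1/84737) = sqrt(-173 - 2*I*sqrt(346))/84737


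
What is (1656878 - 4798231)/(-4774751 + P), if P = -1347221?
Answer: 3141353/6121972 ≈ 0.51313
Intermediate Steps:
(1656878 - 4798231)/(-4774751 + P) = (1656878 - 4798231)/(-4774751 - 1347221) = -3141353/(-6121972) = -3141353*(-1/6121972) = 3141353/6121972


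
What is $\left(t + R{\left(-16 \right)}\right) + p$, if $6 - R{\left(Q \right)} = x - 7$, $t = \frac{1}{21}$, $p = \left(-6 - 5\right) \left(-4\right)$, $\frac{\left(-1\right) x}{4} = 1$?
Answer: $\frac{1282}{21} \approx 61.048$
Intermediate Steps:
$x = -4$ ($x = \left(-4\right) 1 = -4$)
$p = 44$ ($p = \left(-11\right) \left(-4\right) = 44$)
$t = \frac{1}{21} \approx 0.047619$
$R{\left(Q \right)} = 17$ ($R{\left(Q \right)} = 6 - \left(-4 - 7\right) = 6 - -11 = 6 + 11 = 17$)
$\left(t + R{\left(-16 \right)}\right) + p = \left(\frac{1}{21} + 17\right) + 44 = \frac{358}{21} + 44 = \frac{1282}{21}$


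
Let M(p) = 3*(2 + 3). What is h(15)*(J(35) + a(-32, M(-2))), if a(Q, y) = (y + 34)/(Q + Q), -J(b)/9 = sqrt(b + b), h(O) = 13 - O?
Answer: 49/32 + 18*sqrt(70) ≈ 152.13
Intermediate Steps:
M(p) = 15 (M(p) = 3*5 = 15)
J(b) = -9*sqrt(2)*sqrt(b) (J(b) = -9*sqrt(b + b) = -9*sqrt(2)*sqrt(b))
a(Q, y) = (34 + y)/(2*Q) (a(Q, y) = (34 + y)/((2*Q)) = (34 + y)*(1/(2*Q)) = (34 + y)/(2*Q))
h(15)*(J(35) + a(-32, M(-2))) = (13 - 1*15)*(-9*sqrt(2)*sqrt(35) + (1/2)*(34 + 15)/(-32)) = (13 - 15)*(-9*sqrt(70) + (1/2)*(-1/32)*49) = -2*(-9*sqrt(70) - 49/64) = -2*(-49/64 - 9*sqrt(70)) = 49/32 + 18*sqrt(70)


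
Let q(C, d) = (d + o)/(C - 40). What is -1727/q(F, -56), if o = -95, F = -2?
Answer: -72534/151 ≈ -480.36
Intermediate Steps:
q(C, d) = (-95 + d)/(-40 + C) (q(C, d) = (d - 95)/(C - 40) = (-95 + d)/(-40 + C))
-1727/q(F, -56) = -1727*(-40 - 2)/(-95 - 56) = -1727/(-151/(-42)) = -1727/((-1/42*(-151))) = -1727/151/42 = -1727*42/151 = -72534/151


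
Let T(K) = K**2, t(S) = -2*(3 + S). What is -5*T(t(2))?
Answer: -500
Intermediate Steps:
t(S) = -6 - 2*S
-5*T(t(2)) = -5*(-6 - 2*2)**2 = -5*(-6 - 4)**2 = -5*(-10)**2 = -5*100 = -500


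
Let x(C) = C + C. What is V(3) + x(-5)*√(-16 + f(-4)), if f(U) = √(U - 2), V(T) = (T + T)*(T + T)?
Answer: 36 - 10*√(-16 + I*√6) ≈ 32.947 - 40.116*I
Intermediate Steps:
x(C) = 2*C
V(T) = 4*T² (V(T) = (2*T)*(2*T) = 4*T²)
f(U) = √(-2 + U)
V(3) + x(-5)*√(-16 + f(-4)) = 4*3² + (2*(-5))*√(-16 + √(-2 - 4)) = 4*9 - 10*√(-16 + √(-6)) = 36 - 10*√(-16 + I*√6)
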